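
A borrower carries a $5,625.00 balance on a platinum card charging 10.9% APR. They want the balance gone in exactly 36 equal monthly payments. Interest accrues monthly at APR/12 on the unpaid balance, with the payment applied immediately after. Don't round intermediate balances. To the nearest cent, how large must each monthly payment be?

$183.89

Monthly rate r = 10.9%/12 = 0.908333% = 0.00908333.
Level-payment amortization: P = B₀·r / (1 − (1+r)^(−n)) = 5625.00·0.00908333 / (1 − 1.00908^(−36)).
Denominator 1 − (1+r)^(−36) = 0.277851012.
P = 51.0938 / 0.277851012 ≈ 183.89.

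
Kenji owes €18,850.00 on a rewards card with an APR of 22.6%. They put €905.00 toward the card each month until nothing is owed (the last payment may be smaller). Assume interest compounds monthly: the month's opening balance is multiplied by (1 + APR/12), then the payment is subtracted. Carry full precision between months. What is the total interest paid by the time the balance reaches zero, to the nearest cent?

€5,308.43

Monthly rate r = 22.6%/12 = 1.88333% = 0.0188333.
Payoff takes n = ⌈−ln(1 − rB₀/P)/ln(1+r)⌉ = ⌈26.692⌉ = 27 payments; the last is €628.43.
Total paid = 26·€905.00 + €628.43 = €24,158.43.
Total interest = total paid − principal = €24,158.43 − €18,850.00 = €5,308.43.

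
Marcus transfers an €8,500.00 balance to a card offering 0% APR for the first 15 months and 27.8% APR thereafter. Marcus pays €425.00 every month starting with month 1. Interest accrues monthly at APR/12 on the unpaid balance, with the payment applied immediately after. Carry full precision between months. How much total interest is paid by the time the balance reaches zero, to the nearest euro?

€161

Promo months 1–15 at r₀ = 0%/12 = 0; months 16+ at r₁ = 27.8%/12 = 0.0231667.
After month 15 (no interest yet): B = €8,500.00 − 15·€425.00 = €2,125.00.
Then at r₁ with €425.00/mo: n₂ = −ln(1 − r₁·B/P)/ln(1+r₁) ≈ 5.38 → 6 more payments.
Total paid = 20·€425.00 + €160.69 = €8,660.69; interest = €8,660.69 − €8,500.00 = €160.69.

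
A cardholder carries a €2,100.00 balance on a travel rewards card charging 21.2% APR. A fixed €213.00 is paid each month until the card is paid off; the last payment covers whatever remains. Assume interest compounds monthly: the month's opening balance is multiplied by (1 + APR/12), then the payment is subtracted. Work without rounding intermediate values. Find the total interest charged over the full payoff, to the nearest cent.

€227.80

Monthly rate r = 21.2%/12 = 1.76667% = 0.0176667.
Payoff takes n = ⌈−ln(1 − rB₀/P)/ln(1+r)⌉ = ⌈10.928⌉ = 11 payments; the last is €197.80.
Total paid = 10·€213.00 + €197.80 = €2,327.80.
Total interest = total paid − principal = €2,327.80 − €2,100.00 = €227.80.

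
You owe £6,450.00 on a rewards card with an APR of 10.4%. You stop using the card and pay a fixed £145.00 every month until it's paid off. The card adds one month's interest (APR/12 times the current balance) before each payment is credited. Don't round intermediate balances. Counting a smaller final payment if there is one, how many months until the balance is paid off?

57 months

Monthly rate r = 10.4%/12 = 0.866667% = 0.00866667.
Recurrence: B ← B·(1+r) − £145.00.
Month 1: interest £55.90; balance after payment £6,360.90.
Month 2: interest £55.13; balance after payment £6,271.03.
Closed form: n = −ln(1 − rB₀/P)/ln(1+r) = −ln(0.61448)/ln(1.00867) ≈ 56.432, so the balance reaches zero during payment 57.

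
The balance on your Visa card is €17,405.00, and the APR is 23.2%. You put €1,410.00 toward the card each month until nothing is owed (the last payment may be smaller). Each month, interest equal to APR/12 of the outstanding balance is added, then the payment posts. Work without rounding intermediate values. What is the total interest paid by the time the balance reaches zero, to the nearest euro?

€2,675

Monthly rate r = 23.2%/12 = 1.93333% = 0.0193333.
Payoff takes n = ⌈−ln(1 − rB₀/P)/ln(1+r)⌉ = ⌈14.239⌉ = 15 payments; the last is €339.61.
Total paid = 14·€1,410.00 + €339.61 = €20,079.61.
Total interest = total paid − principal = €20,079.61 − €17,405.00 = €2,674.61.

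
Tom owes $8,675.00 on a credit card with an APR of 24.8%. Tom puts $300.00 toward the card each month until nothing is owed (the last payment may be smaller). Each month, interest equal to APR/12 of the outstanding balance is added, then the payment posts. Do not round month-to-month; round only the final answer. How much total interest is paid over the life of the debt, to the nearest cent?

$4,676.41

Monthly rate r = 24.8%/12 = 2.06667% = 0.0206667.
Payoff takes n = ⌈−ln(1 − rB₀/P)/ln(1+r)⌉ = ⌈44.502⌉ = 45 payments; the last is $151.41.
Total paid = 44·$300.00 + $151.41 = $13,351.41.
Total interest = total paid − principal = $13,351.41 − $8,675.00 = $4,676.41.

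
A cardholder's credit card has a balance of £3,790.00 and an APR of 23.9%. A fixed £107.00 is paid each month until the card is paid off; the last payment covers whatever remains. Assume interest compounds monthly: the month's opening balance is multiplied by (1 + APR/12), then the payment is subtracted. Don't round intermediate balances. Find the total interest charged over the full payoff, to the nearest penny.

£2,842.07

Monthly rate r = 23.9%/12 = 1.99167% = 0.0199167.
Payoff takes n = ⌈−ln(1 − rB₀/P)/ln(1+r)⌉ = ⌈61.982⌉ = 62 payments; the last is £105.07.
Total paid = 61·£107.00 + £105.07 = £6,632.07.
Total interest = total paid − principal = £6,632.07 − £3,790.00 = £2,842.07.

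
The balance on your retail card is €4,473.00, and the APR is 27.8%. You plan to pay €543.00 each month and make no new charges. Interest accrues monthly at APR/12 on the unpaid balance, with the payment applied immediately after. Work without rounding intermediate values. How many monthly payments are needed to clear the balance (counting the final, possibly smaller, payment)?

10 months

Monthly rate r = 27.8%/12 = 2.31667% = 0.0231667.
Recurrence: B ← B·(1+r) − €543.00.
Month 1: interest €103.62; balance after payment €4,033.62.
Month 2: interest €93.45; balance after payment €3,584.07.
Closed form: n = −ln(1 − rB₀/P)/ln(1+r) = −ln(0.80916)/ln(1.02317) ≈ 9.246, so the balance reaches zero during payment 10.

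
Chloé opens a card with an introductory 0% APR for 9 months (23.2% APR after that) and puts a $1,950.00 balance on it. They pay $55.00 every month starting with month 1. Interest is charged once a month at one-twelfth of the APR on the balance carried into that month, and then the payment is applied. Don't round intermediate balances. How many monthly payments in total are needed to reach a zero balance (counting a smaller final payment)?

47 months

Promo months 1–9 at r₀ = 0%/12 = 0; months 10+ at r₁ = 23.2%/12 = 0.0193333.
After month 9 (no interest yet): B = $1,950.00 − 9·$55.00 = $1,455.00.
Then at r₁ with $55.00/mo: n₂ = −ln(1 − r₁·B/P)/ln(1+r₁) ≈ 37.41 → 38 more payments.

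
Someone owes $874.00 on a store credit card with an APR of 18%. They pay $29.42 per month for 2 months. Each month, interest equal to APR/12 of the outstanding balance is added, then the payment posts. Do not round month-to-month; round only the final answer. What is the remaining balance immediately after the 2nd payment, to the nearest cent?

$841.14

Monthly rate r = 18%/12 = 1.5% = 0.015.
Each month: B ← B·(1+r) − $29.42.
Month 1: interest $13.11; balance after payment $857.69.
Month 2: interest $12.87; balance after payment $841.14.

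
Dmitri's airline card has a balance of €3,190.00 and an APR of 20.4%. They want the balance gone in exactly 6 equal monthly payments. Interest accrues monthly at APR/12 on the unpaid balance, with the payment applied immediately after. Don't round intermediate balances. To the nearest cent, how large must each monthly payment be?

Monthly rate r = 20.4%/12 = 1.7% = 0.017.
Level-payment amortization: P = B₀·r / (1 − (1+r)^(−n)) = 3190.00·0.017 / (1 − 1.017^(−6)).
Denominator 1 − (1+r)^(−6) = 0.0961959513.
P = 54.23 / 0.0961959513 ≈ 563.75.

€563.75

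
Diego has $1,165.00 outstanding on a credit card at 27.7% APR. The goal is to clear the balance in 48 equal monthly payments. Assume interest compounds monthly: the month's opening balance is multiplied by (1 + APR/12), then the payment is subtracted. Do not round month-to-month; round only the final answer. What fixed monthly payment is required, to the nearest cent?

$40.40

Monthly rate r = 27.7%/12 = 2.30833% = 0.0230833.
Level-payment amortization: P = B₀·r / (1 − (1+r)^(−n)) = 1165.00·0.0230833 / (1 − 1.02308^(−48)).
Denominator 1 − (1+r)^(−48) = 0.665595949.
P = 26.8921 / 0.665595949 ≈ 40.40.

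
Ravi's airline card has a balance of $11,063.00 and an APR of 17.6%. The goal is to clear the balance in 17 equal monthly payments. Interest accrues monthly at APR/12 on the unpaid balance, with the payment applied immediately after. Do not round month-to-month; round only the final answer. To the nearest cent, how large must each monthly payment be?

$740.00

Monthly rate r = 17.6%/12 = 1.46667% = 0.0146667.
Level-payment amortization: P = B₀·r / (1 − (1+r)^(−n)) = 11063.00·0.0146667 / (1 − 1.01467^(−17)).
Denominator 1 − (1+r)^(−17) = 0.219267403.
P = 162.257 / 0.219267403 ≈ 740.00.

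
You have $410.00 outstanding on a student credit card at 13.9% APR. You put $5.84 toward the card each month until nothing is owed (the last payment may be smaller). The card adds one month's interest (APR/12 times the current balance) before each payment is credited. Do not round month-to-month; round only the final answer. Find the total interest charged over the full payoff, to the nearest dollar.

$441

Monthly rate r = 13.9%/12 = 1.15833% = 0.0115833.
Payoff takes n = ⌈−ln(1 − rB₀/P)/ln(1+r)⌉ = ⌈145.682⌉ = 146 payments; the last is $3.99.
Total paid = 145·$5.84 + $3.99 = $850.79.
Total interest = total paid − principal = $850.79 − $410.00 = $440.79.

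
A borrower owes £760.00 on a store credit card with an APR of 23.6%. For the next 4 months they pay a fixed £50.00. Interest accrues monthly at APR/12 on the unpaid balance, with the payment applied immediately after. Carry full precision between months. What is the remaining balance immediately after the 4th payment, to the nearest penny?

£615.60

Monthly rate r = 23.6%/12 = 1.96667% = 0.0196667.
Each month: B ← B·(1+r) − £50.00.
Month 1: interest £14.95; balance after payment £724.95.
Month 2: interest £14.26; balance after payment £689.20.
Month 3: interest £13.55; balance after payment £652.76.
Month 4: interest £12.84; balance after payment £615.60.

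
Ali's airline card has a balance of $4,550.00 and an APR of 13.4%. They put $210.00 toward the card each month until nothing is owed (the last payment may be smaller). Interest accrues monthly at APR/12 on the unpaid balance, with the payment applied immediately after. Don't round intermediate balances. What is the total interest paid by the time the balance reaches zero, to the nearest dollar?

$688

Monthly rate r = 13.4%/12 = 1.11667% = 0.0111667.
Payoff takes n = ⌈−ln(1 − rB₀/P)/ln(1+r)⌉ = ⌈24.944⌉ = 25 payments; the last is $198.32.
Total paid = 24·$210.00 + $198.32 = $5,238.32.
Total interest = total paid − principal = $5,238.32 − $4,550.00 = $688.32.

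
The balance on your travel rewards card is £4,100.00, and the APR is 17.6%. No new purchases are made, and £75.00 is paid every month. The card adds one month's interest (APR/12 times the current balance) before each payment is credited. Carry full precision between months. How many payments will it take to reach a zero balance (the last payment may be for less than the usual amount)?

Monthly rate r = 17.6%/12 = 1.46667% = 0.0146667.
Recurrence: B ← B·(1+r) − £75.00.
Month 1: interest £60.13; balance after payment £4,085.13.
Month 2: interest £59.92; balance after payment £4,070.05.
Closed form: n = −ln(1 − rB₀/P)/ln(1+r) = −ln(0.19822)/ln(1.01467) ≈ 111.150, so the balance reaches zero during payment 112.

112 months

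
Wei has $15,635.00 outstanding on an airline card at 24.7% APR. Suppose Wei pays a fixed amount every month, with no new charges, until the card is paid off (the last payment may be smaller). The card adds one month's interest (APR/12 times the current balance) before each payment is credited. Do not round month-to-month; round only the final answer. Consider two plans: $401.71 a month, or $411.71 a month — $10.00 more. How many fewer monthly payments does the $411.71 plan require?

Monthly rate r = 24.7%/12 = 2.05833% = 0.0205833.
At $401.71/mo: n = ⌈−ln(1 − rB₀/P)/ln(1+r)⌉ = 80 payments (last $109.46); total interest = total paid − $15,635.00 = $16,209.55.
At $411.71/mo: 75 payments (last $284.50); total interest $15,116.04.
Payments saved = 80 − 75 = 5.

5 fewer payments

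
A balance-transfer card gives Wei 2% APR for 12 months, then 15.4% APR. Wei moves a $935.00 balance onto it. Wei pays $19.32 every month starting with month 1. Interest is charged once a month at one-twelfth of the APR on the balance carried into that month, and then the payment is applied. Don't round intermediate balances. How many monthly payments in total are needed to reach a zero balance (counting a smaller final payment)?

Promo months 1–12 at r₀ = 2%/12 = 0.00166667; months 13+ at r₁ = 15.4%/12 = 0.0128333.
After month 12: iterate B ← B·(1+r₀) − $19.32 for 12 months → $719.90.
Then at r₁ with $19.32/mo: n₂ = −ln(1 − r₁·B/P)/ln(1+r₁) ≈ 51.01 → 52 more payments.

64 months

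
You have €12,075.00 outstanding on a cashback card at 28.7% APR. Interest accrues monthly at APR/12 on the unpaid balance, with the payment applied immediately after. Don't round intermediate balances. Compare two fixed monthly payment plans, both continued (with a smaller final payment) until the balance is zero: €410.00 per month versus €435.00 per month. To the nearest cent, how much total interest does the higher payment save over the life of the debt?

€1,073.56

Monthly rate r = 28.7%/12 = 2.39167% = 0.0239167.
At €410.00/mo: n = ⌈−ln(1 − rB₀/P)/ln(1+r)⌉ = 52 payments (last €231.41); total interest = total paid − €12,075.00 = €9,066.41.
At €435.00/mo: 47 payments (last €57.85); total interest €7,992.85.
Interest saved = €9,066.41 − €7,992.85 = €1,073.56.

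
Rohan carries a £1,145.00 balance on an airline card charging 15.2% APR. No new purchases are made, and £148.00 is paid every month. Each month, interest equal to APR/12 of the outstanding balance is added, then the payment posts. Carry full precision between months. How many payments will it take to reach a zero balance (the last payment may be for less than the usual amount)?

Monthly rate r = 15.2%/12 = 1.26667% = 0.0126667.
Recurrence: B ← B·(1+r) − £148.00.
Month 1: interest £14.50; balance after payment £1,011.50.
Month 2: interest £12.81; balance after payment £876.32.
Closed form: n = −ln(1 − rB₀/P)/ln(1+r) = −ln(0.902)/ln(1.01267) ≈ 8.194, so the balance reaches zero during payment 9.

9 payments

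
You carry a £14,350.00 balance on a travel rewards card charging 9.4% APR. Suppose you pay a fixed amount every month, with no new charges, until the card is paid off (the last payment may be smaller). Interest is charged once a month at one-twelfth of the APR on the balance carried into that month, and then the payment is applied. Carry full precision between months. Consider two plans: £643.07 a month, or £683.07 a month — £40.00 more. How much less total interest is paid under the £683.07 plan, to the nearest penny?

Monthly rate r = 9.4%/12 = 0.783333% = 0.00783333.
At £643.07/mo: n = ⌈−ln(1 − rB₀/P)/ln(1+r)⌉ = 25 payments (last £401.25); total interest = total paid − £14,350.00 = £1,484.93.
At £683.07/mo: 24 payments (last £29.54); total interest £1,390.15.
Interest saved = £1,484.93 − £1,390.15 = £94.78.

£94.78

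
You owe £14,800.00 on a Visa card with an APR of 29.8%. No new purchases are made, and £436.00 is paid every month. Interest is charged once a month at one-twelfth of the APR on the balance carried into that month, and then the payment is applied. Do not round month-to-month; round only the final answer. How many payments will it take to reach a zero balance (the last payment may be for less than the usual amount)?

76 payments

Monthly rate r = 29.8%/12 = 2.48333% = 0.0248333.
Recurrence: B ← B·(1+r) − £436.00.
Month 1: interest £367.53; balance after payment £14,731.53.
Month 2: interest £365.83; balance after payment £14,661.37.
Closed form: n = −ln(1 − rB₀/P)/ln(1+r) = −ln(0.15703)/ln(1.02483) ≈ 75.471, so the balance reaches zero during payment 76.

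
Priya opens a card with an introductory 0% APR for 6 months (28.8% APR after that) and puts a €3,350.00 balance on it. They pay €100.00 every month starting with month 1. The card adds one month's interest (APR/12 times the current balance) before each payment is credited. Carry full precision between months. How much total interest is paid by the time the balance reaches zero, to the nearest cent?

Promo months 1–6 at r₀ = 0%/12 = 0; months 7+ at r₁ = 28.8%/12 = 0.024.
After month 6 (no interest yet): B = €3,350.00 − 6·€100.00 = €2,750.00.
Then at r₁ with €100.00/mo: n₂ = −ln(1 − r₁·B/P)/ln(1+r₁) ≈ 45.49 → 46 more payments.
Total paid = 51·€100.00 + €49.06 = €5,149.06; interest = €5,149.06 − €3,350.00 = €1,799.06.

€1,799.06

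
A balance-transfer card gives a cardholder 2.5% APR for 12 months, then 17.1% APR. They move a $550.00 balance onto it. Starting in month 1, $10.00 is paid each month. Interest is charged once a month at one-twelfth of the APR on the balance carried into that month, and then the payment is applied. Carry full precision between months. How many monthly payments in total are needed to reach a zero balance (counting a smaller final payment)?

83 months

Promo months 1–12 at r₀ = 2.5%/12 = 0.00208333; months 13+ at r₁ = 17.1%/12 = 0.01425.
After month 12: iterate B ← B·(1+r₀) − $10.00 for 12 months → $442.52.
Then at r₁ with $10.00/mo: n₂ = −ln(1 − r₁·B/P)/ln(1+r₁) ≈ 70.38 → 71 more payments.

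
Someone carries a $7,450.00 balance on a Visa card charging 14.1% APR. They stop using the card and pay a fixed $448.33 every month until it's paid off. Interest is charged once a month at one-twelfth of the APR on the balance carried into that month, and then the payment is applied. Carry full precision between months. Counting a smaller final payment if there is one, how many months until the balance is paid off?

Monthly rate r = 14.1%/12 = 1.175% = 0.01175.
Recurrence: B ← B·(1+r) − $448.33.
Month 1: interest $87.54; balance after payment $7,089.21.
Month 2: interest $83.30; balance after payment $6,724.18.
Closed form: n = −ln(1 − rB₀/P)/ln(1+r) = −ln(0.80475)/ln(1.01175) ≈ 18.596, so the balance reaches zero during payment 19.

19 months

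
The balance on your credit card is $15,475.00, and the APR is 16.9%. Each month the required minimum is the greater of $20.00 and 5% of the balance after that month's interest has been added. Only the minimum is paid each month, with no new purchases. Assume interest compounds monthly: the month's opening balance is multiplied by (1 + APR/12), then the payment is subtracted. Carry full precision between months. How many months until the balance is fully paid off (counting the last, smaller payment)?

122 months

Monthly rate r = 16.9%/12 = 1.40833% = 0.0140833.
While 5% of the post-interest balance exceeds $20.00, each month B ← (B·(1+r))·(1 − 0.05), i.e. B shrinks by the factor (1+r)·0.95 = 0.96338.
This holds for months 1–99. Entering month 100 the balance is $385.09; 5% of the post-interest balance is now below $20.00, so the flat $20.00 minimum applies from here.
From month 100 a fixed $20.00 at rate r clears $385.09 in 23 more payments. Total: 99 + 23 = 122 months.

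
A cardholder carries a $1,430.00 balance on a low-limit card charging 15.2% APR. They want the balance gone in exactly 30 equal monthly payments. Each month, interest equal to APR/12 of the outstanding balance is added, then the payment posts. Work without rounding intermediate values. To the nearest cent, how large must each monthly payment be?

Monthly rate r = 15.2%/12 = 1.26667% = 0.0126667.
Level-payment amortization: P = B₀·r / (1 − (1+r)^(−n)) = 1430.00·0.0126667 / (1 − 1.01267^(−30)).
Denominator 1 − (1+r)^(−30) = 0.314504583.
P = 18.1133 / 0.314504583 ≈ 57.59.

$57.59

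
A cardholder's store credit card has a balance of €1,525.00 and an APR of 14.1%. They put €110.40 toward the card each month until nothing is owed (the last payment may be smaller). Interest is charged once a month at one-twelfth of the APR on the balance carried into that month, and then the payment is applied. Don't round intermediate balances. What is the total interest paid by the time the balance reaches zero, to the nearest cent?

Monthly rate r = 14.1%/12 = 1.175% = 0.01175.
Payoff takes n = ⌈−ln(1 − rB₀/P)/ln(1+r)⌉ = ⌈15.161⌉ = 16 payments; the last is €17.87.
Total paid = 15·€110.40 + €17.87 = €1,673.87.
Total interest = total paid − principal = €1,673.87 − €1,525.00 = €148.87.

€148.87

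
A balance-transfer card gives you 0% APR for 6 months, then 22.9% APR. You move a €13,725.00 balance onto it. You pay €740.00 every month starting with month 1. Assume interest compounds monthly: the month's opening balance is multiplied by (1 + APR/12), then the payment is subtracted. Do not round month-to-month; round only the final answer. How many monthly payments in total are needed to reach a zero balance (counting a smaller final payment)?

Promo months 1–6 at r₀ = 0%/12 = 0; months 7+ at r₁ = 22.9%/12 = 0.0190833.
After month 6 (no interest yet): B = €13,725.00 − 6·€740.00 = €9,285.00.
Then at r₁ with €740.00/mo: n₂ = −ln(1 − r₁·B/P)/ln(1+r₁) ≈ 14.48 → 15 more payments.

21 payments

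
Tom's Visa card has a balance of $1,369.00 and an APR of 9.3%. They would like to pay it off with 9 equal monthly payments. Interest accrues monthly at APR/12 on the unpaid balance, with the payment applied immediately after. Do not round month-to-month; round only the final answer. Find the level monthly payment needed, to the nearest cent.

Monthly rate r = 9.3%/12 = 0.775% = 0.00775.
Level-payment amortization: P = B₀·r / (1 − (1+r)^(−n)) = 1369.00·0.00775 / (1 − 1.00775^(−9)).
Denominator 1 − (1+r)^(−9) = 0.067122242.
P = 10.6098 / 0.067122242 ≈ 158.07.

$158.07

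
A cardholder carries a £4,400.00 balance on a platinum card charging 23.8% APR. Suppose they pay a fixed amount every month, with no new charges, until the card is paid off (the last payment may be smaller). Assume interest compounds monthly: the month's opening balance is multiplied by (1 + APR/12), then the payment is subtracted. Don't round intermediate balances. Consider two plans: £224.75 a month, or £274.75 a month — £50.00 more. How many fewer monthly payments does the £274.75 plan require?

Monthly rate r = 23.8%/12 = 1.98333% = 0.0198333.
At £224.75/mo: n = ⌈−ln(1 − rB₀/P)/ln(1+r)⌉ = 26 payments (last £5.84); total interest = total paid − £4,400.00 = £1,224.59.
At £274.75/mo: 20 payments (last £126.95); total interest £947.20.
Payments saved = 26 − 20 = 6.

6 fewer payments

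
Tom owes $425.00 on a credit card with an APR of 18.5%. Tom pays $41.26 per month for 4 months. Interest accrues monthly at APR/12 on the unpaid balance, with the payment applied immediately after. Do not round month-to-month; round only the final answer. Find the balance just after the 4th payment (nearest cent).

$282.92

Monthly rate r = 18.5%/12 = 1.54167% = 0.0154167.
Each month: B ← B·(1+r) − $41.26.
Month 1: interest $6.55; balance after payment $390.29.
Month 2: interest $6.02; balance after payment $355.05.
Month 3: interest $5.47; balance after payment $319.26.
Month 4: interest $4.92; balance after payment $282.92.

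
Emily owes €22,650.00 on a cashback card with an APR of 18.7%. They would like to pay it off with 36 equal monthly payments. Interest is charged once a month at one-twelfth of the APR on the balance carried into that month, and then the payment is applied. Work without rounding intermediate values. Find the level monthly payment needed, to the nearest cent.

Monthly rate r = 18.7%/12 = 1.55833% = 0.0155833.
Level-payment amortization: P = B₀·r / (1 − (1+r)^(−n)) = 22650.00·0.0155833 / (1 − 1.01558^(−36)).
Denominator 1 − (1+r)^(−36) = 0.426887795.
P = 352.962 / 0.426887795 ≈ 826.83.

€826.83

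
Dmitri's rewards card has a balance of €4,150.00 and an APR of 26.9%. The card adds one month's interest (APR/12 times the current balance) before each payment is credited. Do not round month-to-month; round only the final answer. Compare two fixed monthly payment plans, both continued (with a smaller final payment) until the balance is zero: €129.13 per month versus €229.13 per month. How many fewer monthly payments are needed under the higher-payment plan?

Monthly rate r = 26.9%/12 = 2.24167% = 0.0224167.
At €129.13/mo: n = ⌈−ln(1 − rB₀/P)/ln(1+r)⌉ = 58 payments (last €63.64); total interest = total paid − €4,150.00 = €3,274.05.
At €229.13/mo: 24 payments (last €114.37); total interest €1,234.36.
Payments saved = 58 − 24 = 34.

34 fewer payments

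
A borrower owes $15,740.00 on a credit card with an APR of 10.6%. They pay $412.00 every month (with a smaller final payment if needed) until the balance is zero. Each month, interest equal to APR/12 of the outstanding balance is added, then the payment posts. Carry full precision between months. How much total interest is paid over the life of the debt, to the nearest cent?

$3,546.61

Monthly rate r = 10.6%/12 = 0.883333% = 0.00883333.
Payoff takes n = ⌈−ln(1 − rB₀/P)/ln(1+r)⌉ = ⌈46.811⌉ = 47 payments; the last is $334.61.
Total paid = 46·$412.00 + $334.61 = $19,286.61.
Total interest = total paid − principal = $19,286.61 − $15,740.00 = $3,546.61.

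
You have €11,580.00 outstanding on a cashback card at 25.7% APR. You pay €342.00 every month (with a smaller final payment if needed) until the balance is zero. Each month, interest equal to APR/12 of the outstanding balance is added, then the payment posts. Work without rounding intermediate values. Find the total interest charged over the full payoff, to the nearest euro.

€9,265

Monthly rate r = 25.7%/12 = 2.14167% = 0.0214167.
Payoff takes n = ⌈−ln(1 − rB₀/P)/ln(1+r)⌉ = ⌈60.950⌉ = 61 payments; the last is €325.15.
Total paid = 60·€342.00 + €325.15 = €20,845.15.
Total interest = total paid − principal = €20,845.15 − €11,580.00 = €9,265.15.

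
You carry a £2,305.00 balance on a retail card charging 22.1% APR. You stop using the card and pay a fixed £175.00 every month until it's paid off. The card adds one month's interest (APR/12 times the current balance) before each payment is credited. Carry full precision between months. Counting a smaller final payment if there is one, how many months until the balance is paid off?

Monthly rate r = 22.1%/12 = 1.84167% = 0.0184167.
Recurrence: B ← B·(1+r) − £175.00.
Month 1: interest £42.45; balance after payment £2,172.45.
Month 2: interest £40.01; balance after payment £2,037.46.
Closed form: n = −ln(1 − rB₀/P)/ln(1+r) = −ln(0.75743)/ln(1.01842) ≈ 15.224, so the balance reaches zero during payment 16.

16 payments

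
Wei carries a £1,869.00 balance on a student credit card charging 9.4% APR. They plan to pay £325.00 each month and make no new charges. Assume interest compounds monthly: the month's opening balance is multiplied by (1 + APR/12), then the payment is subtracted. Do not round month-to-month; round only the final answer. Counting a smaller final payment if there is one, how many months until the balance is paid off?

Monthly rate r = 9.4%/12 = 0.783333% = 0.00783333.
Recurrence: B ← B·(1+r) − £325.00.
Month 1: interest £14.64; balance after payment £1,558.64.
Month 2: interest £12.21; balance after payment £1,245.85.
Month 3: interest £9.76; balance after payment £930.61.
Month 4: interest £7.29; balance after payment £612.90.
Month 5: interest £4.80; balance after payment £292.70.
Month 6: interest £2.29; balance after payment £0.00.

6 payments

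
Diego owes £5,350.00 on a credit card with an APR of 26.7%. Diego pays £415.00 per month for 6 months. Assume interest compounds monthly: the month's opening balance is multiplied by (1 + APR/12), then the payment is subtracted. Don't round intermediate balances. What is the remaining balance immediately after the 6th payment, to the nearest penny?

Monthly rate r = 26.7%/12 = 2.225% = 0.02225.
Each month: B ← B·(1+r) − £415.00.
Month 1: interest £119.04; balance after payment £5,054.04.
Month 2: interest £112.45; balance after payment £4,751.49.
Month 3: interest £105.72; balance after payment £4,442.21.
Month 4: interest £98.84; balance after payment £4,126.05.
Month 5: interest £91.80; balance after payment £3,802.85.
Month 6: interest £84.61; balance after payment £3,472.47.

£3,472.47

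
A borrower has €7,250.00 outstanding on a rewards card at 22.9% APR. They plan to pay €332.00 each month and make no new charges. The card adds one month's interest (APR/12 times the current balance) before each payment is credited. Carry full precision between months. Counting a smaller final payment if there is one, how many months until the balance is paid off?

Monthly rate r = 22.9%/12 = 1.90833% = 0.0190833.
Recurrence: B ← B·(1+r) − €332.00.
Month 1: interest €138.35; balance after payment €7,056.35.
Month 2: interest €134.66; balance after payment €6,859.01.
Closed form: n = −ln(1 − rB₀/P)/ln(1+r) = −ln(0.58327)/ln(1.01908) ≈ 28.519, so the balance reaches zero during payment 29.

29 months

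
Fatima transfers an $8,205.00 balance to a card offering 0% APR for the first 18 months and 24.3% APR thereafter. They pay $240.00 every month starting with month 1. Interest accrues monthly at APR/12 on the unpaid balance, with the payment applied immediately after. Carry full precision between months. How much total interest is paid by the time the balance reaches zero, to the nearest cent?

Promo months 1–18 at r₀ = 0%/12 = 0; months 19+ at r₁ = 24.3%/12 = 0.02025.
After month 18 (no interest yet): B = $8,205.00 − 18·$240.00 = $3,885.00.
Then at r₁ with $240.00/mo: n₂ = −ln(1 − r₁·B/P)/ln(1+r₁) ≈ 19.81 → 20 more payments.
Total paid = 37·$240.00 + $195.36 = $9,075.36; interest = $9,075.36 − $8,205.00 = $870.36.

$870.36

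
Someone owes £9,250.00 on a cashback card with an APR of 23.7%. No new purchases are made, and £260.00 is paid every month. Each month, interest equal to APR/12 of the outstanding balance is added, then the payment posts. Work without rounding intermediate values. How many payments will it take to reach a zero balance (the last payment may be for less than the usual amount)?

63 months

Monthly rate r = 23.7%/12 = 1.975% = 0.01975.
Recurrence: B ← B·(1+r) − £260.00.
Month 1: interest £182.69; balance after payment £9,172.69.
Month 2: interest £181.16; balance after payment £9,093.85.
Closed form: n = −ln(1 − rB₀/P)/ln(1+r) = −ln(0.29736)/ln(1.01975) ≈ 62.013, so the balance reaches zero during payment 63.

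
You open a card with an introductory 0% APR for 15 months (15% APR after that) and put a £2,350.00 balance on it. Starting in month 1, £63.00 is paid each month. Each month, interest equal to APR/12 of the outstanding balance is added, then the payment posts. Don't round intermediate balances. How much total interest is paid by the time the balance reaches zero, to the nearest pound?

£252

Promo months 1–15 at r₀ = 0%/12 = 0; months 16+ at r₁ = 15%/12 = 0.0125.
After month 15 (no interest yet): B = £2,350.00 − 15·£63.00 = £1,405.00.
Then at r₁ with £63.00/mo: n₂ = −ln(1 − r₁·B/P)/ln(1+r₁) ≈ 26.31 → 27 more payments.
Total paid = 41·£63.00 + £19.41 = £2,602.41; interest = £2,602.41 − £2,350.00 = £252.41.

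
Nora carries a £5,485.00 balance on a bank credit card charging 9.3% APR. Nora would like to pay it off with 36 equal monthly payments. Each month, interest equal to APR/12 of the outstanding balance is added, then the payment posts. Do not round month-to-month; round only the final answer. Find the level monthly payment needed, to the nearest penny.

£175.19

Monthly rate r = 9.3%/12 = 0.775% = 0.00775.
Level-payment amortization: P = B₀·r / (1 − (1+r)^(−n)) = 5485.00·0.00775 / (1 − 1.00775^(−36)).
Denominator 1 − (1+r)^(−36) = 0.242645946.
P = 42.5088 / 0.242645946 ≈ 175.19.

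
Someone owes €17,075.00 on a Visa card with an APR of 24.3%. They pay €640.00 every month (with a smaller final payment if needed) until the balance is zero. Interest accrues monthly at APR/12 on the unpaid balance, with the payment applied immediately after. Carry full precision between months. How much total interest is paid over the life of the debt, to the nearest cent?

Monthly rate r = 24.3%/12 = 2.025% = 0.02025.
Payoff takes n = ⌈−ln(1 − rB₀/P)/ln(1+r)⌉ = ⌈38.763⌉ = 39 payments; the last is €489.27.
Total paid = 38·€640.00 + €489.27 = €24,809.27.
Total interest = total paid − principal = €24,809.27 − €17,075.00 = €7,734.27.

€7,734.27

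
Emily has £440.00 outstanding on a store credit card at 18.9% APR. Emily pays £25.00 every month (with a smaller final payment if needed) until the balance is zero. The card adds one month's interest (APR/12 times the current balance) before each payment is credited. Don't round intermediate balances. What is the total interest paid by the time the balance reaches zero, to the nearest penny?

£79.36

Monthly rate r = 18.9%/12 = 1.575% = 0.01575.
Payoff takes n = ⌈−ln(1 − rB₀/P)/ln(1+r)⌉ = ⌈20.773⌉ = 21 payments; the last is £19.36.
Total paid = 20·£25.00 + £19.36 = £519.36.
Total interest = total paid − principal = £519.36 − £440.00 = £79.36.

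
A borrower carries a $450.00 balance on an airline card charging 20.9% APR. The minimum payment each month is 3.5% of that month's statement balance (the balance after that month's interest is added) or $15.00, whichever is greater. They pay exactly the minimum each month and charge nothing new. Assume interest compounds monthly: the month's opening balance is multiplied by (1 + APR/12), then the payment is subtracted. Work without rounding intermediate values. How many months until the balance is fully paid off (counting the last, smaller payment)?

43 months

Monthly rate r = 20.9%/12 = 1.74167% = 0.0174167.
While 3.5% of the post-interest balance exceeds $15.00, each month B ← (B·(1+r))·(1 − 0.035), i.e. B shrinks by the factor (1+r)·0.965 = 0.98181.
This holds for months 1–4. Entering month 5 the balance is $418.14; 3.5% of the post-interest balance is now below $15.00, so the flat $15.00 minimum applies from here.
From month 5 a fixed $15.00 at rate r clears $418.14 in 39 more payments. Total: 4 + 39 = 43 months.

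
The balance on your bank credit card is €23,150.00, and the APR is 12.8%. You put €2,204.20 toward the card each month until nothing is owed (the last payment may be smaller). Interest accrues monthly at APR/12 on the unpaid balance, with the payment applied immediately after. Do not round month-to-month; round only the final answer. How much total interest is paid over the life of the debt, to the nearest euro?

€1,535

Monthly rate r = 12.8%/12 = 1.06667% = 0.0106667.
Payoff takes n = ⌈−ln(1 − rB₀/P)/ln(1+r)⌉ = ⌈11.198⌉ = 12 payments; the last is €438.90.
Total paid = 11·€2,204.20 + €438.90 = €24,685.10.
Total interest = total paid − principal = €24,685.10 − €23,150.00 = €1,535.10.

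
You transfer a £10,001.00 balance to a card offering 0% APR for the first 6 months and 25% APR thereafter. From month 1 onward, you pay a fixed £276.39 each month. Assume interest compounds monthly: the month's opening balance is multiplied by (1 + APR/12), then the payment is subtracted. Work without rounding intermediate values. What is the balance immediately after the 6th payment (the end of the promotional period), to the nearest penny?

£8,342.66

Promo months 1–6 at r₀ = 0%/12 = 0; months 7+ at r₁ = 25%/12 = 0.0208333.
After month 6 (no interest yet): B = £10,001.00 − 6·£276.39 = £8,342.66.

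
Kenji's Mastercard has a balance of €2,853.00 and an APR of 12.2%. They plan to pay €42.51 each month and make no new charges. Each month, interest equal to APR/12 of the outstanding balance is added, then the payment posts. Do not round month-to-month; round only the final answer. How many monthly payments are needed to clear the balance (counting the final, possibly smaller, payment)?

114 payments

Monthly rate r = 12.2%/12 = 1.01667% = 0.0101667.
Recurrence: B ← B·(1+r) − €42.51.
Month 1: interest €29.01; balance after payment €2,839.50.
Month 2: interest €28.87; balance after payment €2,825.85.
Closed form: n = −ln(1 − rB₀/P)/ln(1+r) = −ln(0.31768)/ln(1.01017) ≈ 113.364, so the balance reaches zero during payment 114.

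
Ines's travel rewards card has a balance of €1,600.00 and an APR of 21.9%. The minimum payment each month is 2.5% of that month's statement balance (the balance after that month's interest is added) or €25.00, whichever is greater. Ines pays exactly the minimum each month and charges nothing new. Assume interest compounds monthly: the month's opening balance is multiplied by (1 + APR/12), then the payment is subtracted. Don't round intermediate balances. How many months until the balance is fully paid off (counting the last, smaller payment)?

Monthly rate r = 21.9%/12 = 1.825% = 0.01825.
While 2.5% of the post-interest balance exceeds €25.00, each month B ← (B·(1+r))·(1 − 0.025), i.e. B shrinks by the factor (1+r)·0.975 = 0.99279.
This holds for months 1–68. Entering month 69 the balance is €978.44; 2.5% of the post-interest balance is now below €25.00, so the flat €25.00 minimum applies from here.
From month 69 a fixed €25.00 at rate r clears €978.44 in 70 more payments. Total: 68 + 70 = 138 months.

138 months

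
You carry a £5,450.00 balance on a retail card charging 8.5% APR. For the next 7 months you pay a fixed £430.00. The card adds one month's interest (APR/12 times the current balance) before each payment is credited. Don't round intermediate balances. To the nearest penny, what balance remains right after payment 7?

£2,651.32

Monthly rate r = 8.5%/12 = 0.708333% = 0.00708333.
Each month: B ← B·(1+r) − £430.00.
Month 1: interest £38.60; balance after payment £5,058.60.
Month 2: interest £35.83; balance after payment £4,664.44.
Month 3: interest £33.04; balance after payment £4,267.48.
Month 4: interest £30.23; balance after payment £3,867.70.
Month 5: interest £27.40; balance after payment £3,465.10.
Month 6: interest £24.54; balance after payment £3,059.64.
Month 7: interest £21.67; balance after payment £2,651.32.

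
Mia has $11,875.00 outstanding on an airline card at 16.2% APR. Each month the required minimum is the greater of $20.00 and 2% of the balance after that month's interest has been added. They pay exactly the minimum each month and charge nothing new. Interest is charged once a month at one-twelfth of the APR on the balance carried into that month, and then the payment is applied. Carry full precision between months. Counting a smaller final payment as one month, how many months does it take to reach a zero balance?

449 months

Monthly rate r = 16.2%/12 = 1.35% = 0.0135.
While 2% of the post-interest balance exceeds $20.00, each month B ← (B·(1+r))·(1 − 0.02), i.e. B shrinks by the factor (1+r)·0.98 = 0.99323.
This holds for months 1–367. Entering month 368 the balance is $981.57; 2% of the post-interest balance is now below $20.00, so the flat $20.00 minimum applies from here.
From month 368 a fixed $20.00 at rate r clears $981.57 in 82 more payments. Total: 367 + 82 = 449 months.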